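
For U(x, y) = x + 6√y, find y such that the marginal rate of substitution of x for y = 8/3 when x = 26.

y = 64

MU_x = 1, MU_y = 6/(2√y).
MRS = 1 ÷ (6/(2√y)).
MRS depends only on y: (1/3)·√y = 8/3 ⇒ √y = (8/3)/(1/3) = 8 ⇒ y = 64.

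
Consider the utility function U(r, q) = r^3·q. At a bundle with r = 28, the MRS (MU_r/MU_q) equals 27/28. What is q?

q = 9

MU_r = 3·r^2·q and MU_q = r^3.
MRS = MU_r/MU_q = (3/1)·q/r.
Substitute r = 28: MRS = q/(28/3). Setting q/(28/3) = 27/28 gives q = (27/28)·(28/3) = 9.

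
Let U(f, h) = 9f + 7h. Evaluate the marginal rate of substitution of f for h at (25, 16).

MRS = 9/7

MU_f = 9, MU_h = 7, so MRS = 9/7 at every bundle.
At (25, 16): MRS = 9/7.
That is, one extra unit of f is worth 9/7 units of h at the margin.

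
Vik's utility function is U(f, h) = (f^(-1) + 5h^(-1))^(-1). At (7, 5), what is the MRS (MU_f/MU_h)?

MRS = 5/49

For CES with ρ = -1, MRS = (1/5)·(h/f)^2.
At (7, 5): MRS = 5/49.
That is, one extra unit of f is worth 5/49 units of h at the margin.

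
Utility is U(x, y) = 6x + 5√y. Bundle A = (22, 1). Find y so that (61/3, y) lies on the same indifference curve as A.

U(22, 1) = 137.
Set U(61/3, y) = 137 and solve.
With x = 61/3: 5√y = 137 − 6·61/3 = 15, so √y = 3 and y = 9.
Check: U(61/3, 9) = 137.

y = 9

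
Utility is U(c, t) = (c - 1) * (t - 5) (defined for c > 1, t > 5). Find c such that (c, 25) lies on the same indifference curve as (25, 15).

U(25, 15) = 240.
Set U(c, 25) = 240 and solve.
With t = 25: (25 − 5) = 20, so (c − 1) = 240/20 = 12.
So c = 1 + 12 = 13.
Check: U(13, 25) = 240.

c = 13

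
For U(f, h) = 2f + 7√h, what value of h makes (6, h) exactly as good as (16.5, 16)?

U(16.5, 16) = 61.
Set U(6, h) = 61 and solve.
With f = 6: 7√h = 61 − 2·6 = 49, so √h = 7 and h = 49.
Check: U(6, 49) = 61.

h = 49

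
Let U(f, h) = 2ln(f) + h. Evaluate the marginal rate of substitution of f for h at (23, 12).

MRS = 2/23

MU_f = 2/f, MU_h = 1.
MRS = 2/f ÷ 1.
At (23, 12): MRS = 2/23.
That is, one extra unit of f is worth 2/23 units of h at the margin.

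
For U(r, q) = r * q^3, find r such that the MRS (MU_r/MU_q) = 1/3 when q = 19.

MU_r = q^3 and MU_q = 3·r·q^2.
MRS = MU_r/MU_q = (1/3)·q/r.
Substitute q = 19: MRS = (19/3)/r. Setting (19/3)/r = 1/3 gives r = (19/3)/(1/3) = 19.

r = 19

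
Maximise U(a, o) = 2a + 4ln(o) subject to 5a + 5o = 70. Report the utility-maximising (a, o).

a* = 12, o* = 2

MU_a = 2, MU_o = 4/o.
MRS = 2 ÷ (4/o).
Tangency: set MRS = p_a/p_o = 5/5 = 1.
MRS depends only on o: 0.5·o = 1 ⇒ o* = 1/0.5 = 2.
From the budget, 5·a = 70 − 5·2 = 60, so a* = 12.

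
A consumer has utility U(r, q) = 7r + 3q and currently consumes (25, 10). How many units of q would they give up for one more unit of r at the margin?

MU_r = 7, MU_q = 3, so MRS = 7/3 at every bundle.
At (25, 10): MRS = 7/3.
That is, one extra unit of r is worth 7/3 units of q at the margin.

MRS = 7/3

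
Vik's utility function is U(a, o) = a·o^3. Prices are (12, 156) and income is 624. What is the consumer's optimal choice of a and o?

a* = 13, o* = 3

MU_a = o^3 and MU_o = 3·a·o^2.
MRS = MU_a/MU_o = (1/3)·o/a.
Tangency: set MRS = p_a/p_o = 12/156 = 1/13.
So (1/3)·o/a = 1/13, i.e. o = (3/13)·a.
Substitute into the budget 12·a + 156·o = 624: 48·a = 624, so a* = 13.
Then o* = (3/13)·13 = 3.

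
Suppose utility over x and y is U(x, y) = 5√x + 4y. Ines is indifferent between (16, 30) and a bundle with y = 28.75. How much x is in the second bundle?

U(16, 30) = 140.
Set U(x, 28.75) = 140 and solve.
With y = 28.75: 5√x = 140 − 4·28.75 = 25, so √x = 5 and x = 25.
Check: U(25, 28.75) = 140.

x = 25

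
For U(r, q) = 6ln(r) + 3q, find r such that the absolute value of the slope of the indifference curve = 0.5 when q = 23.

r = 4

MU_r = 6/r, MU_q = 3.
MRS = 6/r ÷ 3.
MRS depends only on r: 2/r = 0.5 ⇒ r = 2/0.5 = 4.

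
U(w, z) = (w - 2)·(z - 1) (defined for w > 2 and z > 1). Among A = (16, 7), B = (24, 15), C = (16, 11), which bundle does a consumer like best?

Evaluate utility at each bundle:
U(A) = 84.
U(B) = 308.
U(C) = 140.
Highest utility is B, so B ≻ C ≻ A.

Bundle B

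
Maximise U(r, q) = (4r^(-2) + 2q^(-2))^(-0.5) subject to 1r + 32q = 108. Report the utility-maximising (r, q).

r* = 12, q* = 3

For CES with ρ = -2, MRS = (4/2)·(q/r)^3.
Tangency: set MRS = p_r/p_q = 1/32.
So (q/r)^3 = 1/64; taking the cube root, q/r = 0.25, i.e. q = 0.25·r.
Substitute into the budget 1·r + 32·q = 108: 9·r = 108, so r* = 12 and q* = 0.25·12 = 3.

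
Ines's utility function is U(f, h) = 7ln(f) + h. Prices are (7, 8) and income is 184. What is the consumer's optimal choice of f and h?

f* = 8, h* = 16

MU_f = 7/f, MU_h = 1.
MRS = 7/f ÷ 1.
Tangency: set MRS = p_f/p_h = 7/8 = 0.875.
MRS depends only on f: 7/f = 0.875 ⇒ f* = 7/0.875 = 8.
From the budget, 8·h = 184 − 7·8 = 128, so h* = 16.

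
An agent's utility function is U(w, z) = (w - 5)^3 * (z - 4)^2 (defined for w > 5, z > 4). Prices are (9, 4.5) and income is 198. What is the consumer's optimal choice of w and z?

MU_w = 3·(w−5)^2·(z−4)^2, MU_z = 2·(w−5)^3·(z−4).
MRS = (3/2)·(z−4)/(w−5).
Tangency: set MRS = p_w/p_z = 9/4.5 = 2.
So (3/2)·(z − 4)/(w − 5) = 2, i.e. (z − 4) = (4/3)·(w − 5).
Rewrite the budget in excess-of-subsistence terms: 9·(w − 5) + 4.5·(z − 4) = 198 − 9·5 − 4.5·4 = 135.
Substituting, 15·(w − 5) = 135, so w − 5 = 9 and w* = 14.
Then z − 4 = (4/3)·9 = 12, so z* = 16.

w* = 14, z* = 16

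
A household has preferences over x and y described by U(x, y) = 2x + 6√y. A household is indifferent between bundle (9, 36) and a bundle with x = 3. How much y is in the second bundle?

y = 64

U(9, 36) = 54.
Set U(3, y) = 54 and solve.
With x = 3: 6√y = 54 − 2·3 = 48, so √y = 8 and y = 64.
Check: U(3, 64) = 54.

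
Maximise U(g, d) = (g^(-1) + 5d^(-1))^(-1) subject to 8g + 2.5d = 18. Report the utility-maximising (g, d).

For CES with ρ = -1, MRS = (1/5)·(d/g)^2.
Tangency: set MRS = p_g/p_d = 8/2.5 = 3.2.
So (d/g)^2 = 16; taking the square root, d/g = 4, i.e. d = 4·g.
Substitute into the budget 8·g + 2.5·d = 18: 18·g = 18, so g* = 1 and d* = 4·1 = 4.

g* = 1, d* = 4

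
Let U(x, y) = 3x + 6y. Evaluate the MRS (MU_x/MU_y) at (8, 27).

MRS = 0.5

MU_x = 3, MU_y = 6, so MRS = 3/6 = 0.5 at every bundle.
At (8, 27): MRS = 0.5.
So at (8, 27) the consumer would give up 0.5 units of y for one more unit of x.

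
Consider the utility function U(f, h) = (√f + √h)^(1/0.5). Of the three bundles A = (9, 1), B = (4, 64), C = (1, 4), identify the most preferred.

Bundle B

Evaluate utility at each bundle:
U(A) = 16.000.
U(B) = 100.000.
U(C) = 9.000.
Highest utility is B, so B ≻ A ≻ C.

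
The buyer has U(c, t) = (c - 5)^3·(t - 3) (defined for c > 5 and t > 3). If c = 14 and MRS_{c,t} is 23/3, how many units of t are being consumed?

MU_c = 3·(c−5)^2·(t−3), MU_t = (c−5)^3.
MRS = (3/1)·(t−3)/(c−5).
Substitute c = 14: MRS = (t − 3)/3. Setting this equal to 23/3 gives t − 3 = (23/3)·3 = 23, so t = 26.

t = 26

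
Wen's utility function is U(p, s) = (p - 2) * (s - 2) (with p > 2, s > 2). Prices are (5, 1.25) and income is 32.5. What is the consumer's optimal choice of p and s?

MU_p = (s−2), MU_s = (p−2).
MRS = (s−2)/(p−2).
Tangency: set MRS = p_p/p_s = 5/1.25 = 4.
So (s − 2)/(p − 2) = 4, i.e. (s − 2) = 4·(p − 2).
Rewrite the budget in excess-of-subsistence terms: 5·(p − 2) + 1.25·(s − 2) = 32.5 − 5·2 − 1.25·2 = 20.
Substituting, 10·(p − 2) = 20, so p − 2 = 2 and p* = 4.
Then s − 2 = 4·2 = 8, so s* = 10.

p* = 4, s* = 10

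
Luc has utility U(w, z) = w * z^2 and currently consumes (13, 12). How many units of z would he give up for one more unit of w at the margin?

MRS = 6/13

MU_w = z^2 and MU_z = 2·w·z.
MRS = MU_w/MU_z = (1/2)·z/w.
At (13, 12): MRS = 6/13.
So at (13, 12) the consumer would give up 6/13 units of z for one more unit of w.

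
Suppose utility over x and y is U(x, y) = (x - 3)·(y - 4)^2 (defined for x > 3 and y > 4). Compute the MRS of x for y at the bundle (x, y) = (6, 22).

MRS = 3

MU_x = (y−4)^2, MU_y = 2·(x−3)·(y−4).
MRS = (1/2)·(y−4)/(x−3).
At (6, 22): MRS = 3.
So at (6, 22) the consumer would give up 3 units of y for one more unit of x.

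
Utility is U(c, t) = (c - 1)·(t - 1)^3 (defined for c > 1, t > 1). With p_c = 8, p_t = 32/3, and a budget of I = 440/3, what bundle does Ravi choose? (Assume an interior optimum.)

MU_c = (t−1)^3, MU_t = 3·(c−1)·(t−1)^2.
MRS = (1/3)·(t−1)/(c−1).
Tangency: set MRS = p_c/p_t = 8/(32/3) = 0.75.
So (1/3)·(t − 1)/(c − 1) = 0.75, i.e. (t − 1) = 2.25·(c − 1).
Rewrite the budget in excess-of-subsistence terms: 8·(c − 1) + (32/3)·(t − 1) = 440/3 − 8·1 − (32/3)·1 = 128.
Substituting, 32·(c − 1) = 128, so c − 1 = 4 and c* = 5.
Then t − 1 = 2.25·4 = 9, so t* = 10.

c* = 5, t* = 10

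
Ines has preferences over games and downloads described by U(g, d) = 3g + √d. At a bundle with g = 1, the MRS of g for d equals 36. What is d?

MU_g = 3, MU_d = 1/(2√d).
MRS = 3 ÷ (1/(2√d)).
MRS depends only on d: 6·√d = 36 ⇒ √d = 36/6 = 6 ⇒ d = 36.

d = 36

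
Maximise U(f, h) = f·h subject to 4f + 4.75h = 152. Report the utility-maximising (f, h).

MU_f = h and MU_h = f.
MRS = MU_f/MU_h = h/f.
Tangency: set MRS = p_f/p_h = 4/4.75 = 16/19.
So h/f = 16/19, i.e. h = (16/19)·f.
Substitute into the budget 4·f + 4.75·h = 152: 8·f = 152, so f* = 19.
Then h* = (16/19)·19 = 16.

f* = 19, h* = 16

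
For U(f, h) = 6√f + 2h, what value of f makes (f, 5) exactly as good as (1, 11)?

f = 9

U(1, 11) = 28.
Set U(f, 5) = 28 and solve.
With h = 5: 6√f = 28 − 2·5 = 18, so √f = 3 and f = 9.
Check: U(9, 5) = 28.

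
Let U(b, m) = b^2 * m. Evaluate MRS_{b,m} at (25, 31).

MU_b = 2·b·m and MU_m = b^2.
MRS = MU_b/MU_m = (2/1)·m/b.
At (25, 31): MRS = 62/25.
That is, one extra unit of b is worth 62/25 units of m at the margin.

MRS = 62/25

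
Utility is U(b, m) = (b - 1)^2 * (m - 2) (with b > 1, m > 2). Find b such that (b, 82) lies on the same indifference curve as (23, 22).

b = 12

U(23, 22) = 9680.
Set U(b, 82) = 9680 and solve.
With m = 82: (82 − 2) = 80, so (b − 1)^2 = 9680/80 = 121.
Taking the square root (with b > 1): b − 1 = 11, so b = 12.
Check: U(12, 82) = 9680.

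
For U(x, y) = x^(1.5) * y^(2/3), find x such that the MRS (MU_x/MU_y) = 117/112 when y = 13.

x = 28

MU_x = 1.5·√x·y^(2/3) and MU_y = 2/3·x^(1.5)·y^(-1/3).
MRS = MU_x/MU_y = (2.25)·y/x.
Substitute y = 13: MRS = 29.25/x. Setting 29.25/x = 117/112 gives x = 29.25/(117/112) = 28.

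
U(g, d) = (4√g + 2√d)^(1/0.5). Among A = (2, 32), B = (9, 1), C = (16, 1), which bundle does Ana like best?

Bundle C

Evaluate utility at each bundle:
U(A) = 288.000.
U(B) = 196.000.
U(C) = 324.000.
Highest utility is C, so C ≻ A ≻ B.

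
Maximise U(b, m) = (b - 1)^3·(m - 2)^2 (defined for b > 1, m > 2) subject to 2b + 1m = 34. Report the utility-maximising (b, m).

MU_b = 3·(b−1)^2·(m−2)^2, MU_m = 2·(b−1)^3·(m−2).
MRS = (3/2)·(m−2)/(b−1).
Tangency: set MRS = p_b/p_m = 2/1 = 2.
So (3/2)·(m − 2)/(b − 1) = 2, i.e. (m − 2) = (4/3)·(b − 1).
Rewrite the budget in excess-of-subsistence terms: 2·(b − 1) + 1·(m − 2) = 34 − 2·1 − 1·2 = 30.
Substituting, (10/3)·(b − 1) = 30, so b − 1 = 9 and b* = 10.
Then m − 2 = (4/3)·9 = 12, so m* = 14.

b* = 10, m* = 14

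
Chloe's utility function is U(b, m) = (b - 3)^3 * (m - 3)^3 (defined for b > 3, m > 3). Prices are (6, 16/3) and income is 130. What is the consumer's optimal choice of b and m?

MU_b = 3·(b−3)^2·(m−3)^3, MU_m = 3·(b−3)^3·(m−3)^2.
MRS = (m−3)/(b−3).
Tangency: set MRS = p_b/p_m = 6/(16/3) = 1.125.
So (m − 3)/(b − 3) = 1.125, i.e. (m − 3) = 1.125·(b − 3).
Rewrite the budget in excess-of-subsistence terms: 6·(b − 3) + (16/3)·(m − 3) = 130 − 6·3 − (16/3)·3 = 96.
Substituting, 12·(b − 3) = 96, so b − 3 = 8 and b* = 11.
Then m − 3 = 1.125·8 = 9, so m* = 12.

b* = 11, m* = 12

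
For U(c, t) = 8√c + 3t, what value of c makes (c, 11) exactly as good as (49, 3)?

U(49, 3) = 65.
Set U(c, 11) = 65 and solve.
With t = 11: 8√c = 65 − 3·11 = 32, so √c = 4 and c = 16.
Check: U(16, 11) = 65.

c = 16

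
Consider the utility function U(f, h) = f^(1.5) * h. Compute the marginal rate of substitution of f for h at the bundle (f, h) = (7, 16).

MU_f = 1.5·√f·h and MU_h = f^(1.5).
MRS = MU_f/MU_h = (1.5)·h/f.
At (7, 16): MRS = 24/7.
That is, one extra unit of f is worth 24/7 units of h at the margin.

MRS = 24/7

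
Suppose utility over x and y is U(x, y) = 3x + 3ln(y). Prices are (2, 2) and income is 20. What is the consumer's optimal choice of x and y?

MU_x = 3, MU_y = 3/y.
MRS = 3 ÷ (3/y).
Tangency: set MRS = p_x/p_y = 2/2 = 1.
MRS depends only on y: y = 1 ⇒ y* = 1.
From the budget, 2·x = 20 − 2·1 = 18, so x* = 9.

x* = 9, y* = 1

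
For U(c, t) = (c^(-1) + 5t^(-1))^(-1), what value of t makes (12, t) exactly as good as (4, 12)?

t = 60/7

U depends on (c, t) only through S = c^(-1) + 5t^(-1), so equal utility means equal S. At (4, 12): S = 2/3.
With c = 12: 12^(-1) = 1/12, so 5t^(-1) = 2/3 − 1/12 = 7/12, i.e. t^(-1) = 7/60.
Hence t = 1/(7/60) = 60/7.
Check: U(12, 60/7) = 1.5.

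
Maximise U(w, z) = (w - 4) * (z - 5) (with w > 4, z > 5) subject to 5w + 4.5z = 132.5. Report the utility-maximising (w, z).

w* = 13, z* = 15

MU_w = (z−5), MU_z = (w−4).
MRS = (z−5)/(w−4).
Tangency: set MRS = p_w/p_z = 5/4.5 = 10/9.
So (z − 5)/(w − 4) = 10/9, i.e. (z − 5) = (10/9)·(w − 4).
Rewrite the budget in excess-of-subsistence terms: 5·(w − 4) + 4.5·(z − 5) = 132.5 − 5·4 − 4.5·5 = 90.
Substituting, 10·(w − 4) = 90, so w − 4 = 9 and w* = 13.
Then z − 5 = (10/9)·9 = 10, so z* = 15.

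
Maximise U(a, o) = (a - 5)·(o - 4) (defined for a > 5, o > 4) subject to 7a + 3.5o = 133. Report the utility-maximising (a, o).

a* = 11, o* = 16

MU_a = (o−4), MU_o = (a−5).
MRS = (o−4)/(a−5).
Tangency: set MRS = p_a/p_o = 7/3.5 = 2.
So (o − 4)/(a − 5) = 2, i.e. (o − 4) = 2·(a − 5).
Rewrite the budget in excess-of-subsistence terms: 7·(a − 5) + 3.5·(o − 4) = 133 − 7·5 − 3.5·4 = 84.
Substituting, 14·(a − 5) = 84, so a − 5 = 6 and a* = 11.
Then o − 4 = 2·6 = 12, so o* = 16.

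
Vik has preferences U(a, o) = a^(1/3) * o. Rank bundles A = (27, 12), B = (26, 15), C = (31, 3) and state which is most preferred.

Bundle B

Evaluate utility at each bundle:
U(A) = 36.000.
U(B) = 44.437.
U(C) = 9.424.
Highest utility is B, so B ≻ A ≻ C.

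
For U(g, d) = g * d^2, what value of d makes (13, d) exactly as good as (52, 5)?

U(52, 5) = 1300.
Set U(13, d) = 1300 and solve.
With g = 13: d^2 = 1300/13 = 100; taking the square root, d = 10.
Check: U(13, 10) = 1300.

d = 10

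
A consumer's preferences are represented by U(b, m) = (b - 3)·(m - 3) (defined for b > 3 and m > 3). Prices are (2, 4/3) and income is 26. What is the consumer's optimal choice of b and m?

b* = 7, m* = 9

MU_b = (m−3), MU_m = (b−3).
MRS = (m−3)/(b−3).
Tangency: set MRS = p_b/p_m = 2/(4/3) = 1.5.
So (m − 3)/(b − 3) = 1.5, i.e. (m − 3) = 1.5·(b − 3).
Rewrite the budget in excess-of-subsistence terms: 2·(b − 3) + (4/3)·(m − 3) = 26 − 2·3 − (4/3)·3 = 16.
Substituting, 4·(b − 3) = 16, so b − 3 = 4 and b* = 7.
Then m − 3 = 1.5·4 = 6, so m* = 9.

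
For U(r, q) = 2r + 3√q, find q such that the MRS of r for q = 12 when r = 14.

q = 81

MU_r = 2, MU_q = 3/(2√q).
MRS = 2 ÷ (3/(2√q)).
MRS depends only on q: (4/3)·√q = 12 ⇒ √q = 12/(4/3) = 9 ⇒ q = 81.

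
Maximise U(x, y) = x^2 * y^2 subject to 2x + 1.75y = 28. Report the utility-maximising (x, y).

MU_x = 2·x·y^2 and MU_y = 2·x^2·y.
MRS = MU_x/MU_y = y/x.
Tangency: set MRS = p_x/p_y = 2/1.75 = 8/7.
So y/x = 8/7, i.e. y = (8/7)·x.
Substitute into the budget 2·x + 1.75·y = 28: 4·x = 28, so x* = 7.
Then y* = (8/7)·7 = 8.

x* = 7, y* = 8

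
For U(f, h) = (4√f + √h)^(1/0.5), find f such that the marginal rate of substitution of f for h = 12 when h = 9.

For CES with ρ = 0.5, MRS = (4/1)·√(h/f).
Setting (4/1)·√(9/f) = 12 gives √(9/f) = 3, so 9/f = 9 and f = 1.

f = 1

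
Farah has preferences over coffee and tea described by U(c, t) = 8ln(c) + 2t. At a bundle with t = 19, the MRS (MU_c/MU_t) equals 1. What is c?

c = 4

MU_c = 8/c, MU_t = 2.
MRS = 8/c ÷ 2.
MRS depends only on c: 4/c = 1 ⇒ c = 4/1 = 4.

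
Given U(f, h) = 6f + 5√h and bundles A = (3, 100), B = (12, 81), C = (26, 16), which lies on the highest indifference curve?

Bundle C

Evaluate utility at each bundle:
U(A) = 68.000.
U(B) = 117.000.
U(C) = 176.000.
Highest utility is C, so C ≻ B ≻ A.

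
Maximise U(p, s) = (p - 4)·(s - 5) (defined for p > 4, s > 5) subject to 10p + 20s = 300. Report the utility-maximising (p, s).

p* = 12, s* = 9

MU_p = (s−5), MU_s = (p−4).
MRS = (s−5)/(p−4).
Tangency: set MRS = p_p/p_s = 10/20 = 0.5.
So (s − 5)/(p − 4) = 0.5, i.e. (s − 5) = 0.5·(p − 4).
Rewrite the budget in excess-of-subsistence terms: 10·(p − 4) + 20·(s − 5) = 300 − 10·4 − 20·5 = 160.
Substituting, 20·(p − 4) = 160, so p − 4 = 8 and p* = 12.
Then s − 5 = 0.5·8 = 4, so s* = 9.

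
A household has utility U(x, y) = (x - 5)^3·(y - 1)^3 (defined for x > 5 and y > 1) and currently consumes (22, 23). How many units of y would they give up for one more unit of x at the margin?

MRS = 22/17

MU_x = 3·(x−5)^2·(y−1)^3, MU_y = 3·(x−5)^3·(y−1)^2.
MRS = (y−1)/(x−5).
At (22, 23): MRS = 22/17.
That is, one extra unit of x is worth 22/17 units of y at the margin.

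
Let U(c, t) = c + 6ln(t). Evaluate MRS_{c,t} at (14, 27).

MRS = 4.5

MU_c = 1, MU_t = 6/t.
MRS = 1 ÷ (6/t).
At (14, 27): MRS = 4.5.
That is, one extra unit of c is worth 4.5 units of t at the margin.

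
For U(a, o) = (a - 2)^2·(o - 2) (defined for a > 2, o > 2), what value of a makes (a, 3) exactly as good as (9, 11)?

a = 23

U(9, 11) = 441.
Set U(a, 3) = 441 and solve.
With o = 3: (3 − 2) = 1, so (a − 2)^2 = 441/1 = 441.
Taking the square root (with a > 2): a − 2 = 21, so a = 23.
Check: U(23, 3) = 441.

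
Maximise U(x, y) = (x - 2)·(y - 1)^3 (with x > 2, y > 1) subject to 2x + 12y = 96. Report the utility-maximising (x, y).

MU_x = (y−1)^3, MU_y = 3·(x−2)·(y−1)^2.
MRS = (1/3)·(y−1)/(x−2).
Tangency: set MRS = p_x/p_y = 2/12 = 1/6.
So (1/3)·(y − 1)/(x − 2) = 1/6, i.e. (y − 1) = 0.5·(x − 2).
Rewrite the budget in excess-of-subsistence terms: 2·(x − 2) + 12·(y − 1) = 96 − 2·2 − 12·1 = 80.
Substituting, 8·(x − 2) = 80, so x − 2 = 10 and x* = 12.
Then y − 1 = 0.5·10 = 5, so y* = 6.

x* = 12, y* = 6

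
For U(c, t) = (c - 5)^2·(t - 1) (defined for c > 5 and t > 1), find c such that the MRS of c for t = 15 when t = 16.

c = 7

MU_c = 2·(c−5)·(t−1), MU_t = (c−5)^2.
MRS = (2/1)·(t−1)/(c−5).
Substitute t = 16: MRS = 30/(c − 5). Setting this equal to 15 gives c − 5 = 30/15 = 2, so c = 7.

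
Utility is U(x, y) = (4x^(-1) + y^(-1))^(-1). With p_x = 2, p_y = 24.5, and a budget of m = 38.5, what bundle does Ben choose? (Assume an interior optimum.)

x* = 7, y* = 1

For CES with ρ = -1, MRS = (4/1)·(y/x)^2.
Tangency: set MRS = p_x/p_y = 2/24.5 = 4/49.
So (y/x)^2 = 1/49; taking the square root, y/x = 1/7, i.e. y = (1/7)·x.
Substitute into the budget 2·x + 24.5·y = 38.5: 5.5·x = 38.5, so x* = 7 and y* = (1/7)·7 = 1.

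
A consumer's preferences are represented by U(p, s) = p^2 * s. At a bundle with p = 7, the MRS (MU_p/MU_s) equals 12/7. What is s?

MU_p = 2·p·s and MU_s = p^2.
MRS = MU_p/MU_s = (2/1)·s/p.
Substitute p = 7: MRS = s/3.5. Setting s/3.5 = 12/7 gives s = (12/7)·3.5 = 6.

s = 6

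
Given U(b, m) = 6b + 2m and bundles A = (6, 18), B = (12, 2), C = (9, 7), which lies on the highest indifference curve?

Evaluate utility at each bundle:
U(A) = 72.
U(B) = 76.
U(C) = 68.
Highest utility is B, so B ≻ A ≻ C.

Bundle B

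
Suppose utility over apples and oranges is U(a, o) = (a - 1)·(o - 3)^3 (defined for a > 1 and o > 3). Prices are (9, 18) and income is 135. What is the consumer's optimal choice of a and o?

a* = 3, o* = 6

MU_a = (o−3)^3, MU_o = 3·(a−1)·(o−3)^2.
MRS = (1/3)·(o−3)/(a−1).
Tangency: set MRS = p_a/p_o = 9/18 = 0.5.
So (1/3)·(o − 3)/(a − 1) = 0.5, i.e. (o − 3) = 1.5·(a − 1).
Rewrite the budget in excess-of-subsistence terms: 9·(a − 1) + 18·(o − 3) = 135 − 9·1 − 18·3 = 72.
Substituting, 36·(a − 1) = 72, so a − 1 = 2 and a* = 3.
Then o − 3 = 1.5·2 = 3, so o* = 6.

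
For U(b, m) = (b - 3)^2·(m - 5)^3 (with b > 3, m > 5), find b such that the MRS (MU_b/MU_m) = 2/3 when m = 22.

MU_b = 2·(b−3)·(m−5)^3, MU_m = 3·(b−3)^2·(m−5)^2.
MRS = (2/3)·(m−5)/(b−3).
Substitute m = 22: MRS = (34/3)/(b − 3). Setting this equal to 2/3 gives b − 3 = (34/3)/(2/3) = 17, so b = 20.

b = 20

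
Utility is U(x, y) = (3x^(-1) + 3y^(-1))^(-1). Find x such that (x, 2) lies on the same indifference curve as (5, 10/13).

U depends on (x, y) only through S = 3x^(-1) + 3y^(-1), so equal utility means equal S. At (5, 10/13): S = 4.5.
With y = 2: 3·2^(-1) = 1.5, so 3x^(-1) = 4.5 − 1.5 = 3, i.e. x^(-1) = 1.
Hence x = 1/1 = 1.
Check: U(1, 2) = 0.2222.

x = 1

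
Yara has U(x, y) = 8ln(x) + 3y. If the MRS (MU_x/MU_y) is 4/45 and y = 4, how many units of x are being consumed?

MU_x = 8/x, MU_y = 3.
MRS = 8/x ÷ 3.
MRS depends only on x: (8/3)/x = 4/45 ⇒ x = (8/3)/(4/45) = 30.

x = 30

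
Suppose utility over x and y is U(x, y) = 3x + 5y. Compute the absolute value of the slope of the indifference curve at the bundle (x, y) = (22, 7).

MRS = 0.6

MU_x = 3, MU_y = 5, so MRS = 3/5 = 0.6 at every bundle.
At (22, 7): MRS = 0.6.
So at (22, 7) the consumer would give up 0.6 units of y for one more unit of x.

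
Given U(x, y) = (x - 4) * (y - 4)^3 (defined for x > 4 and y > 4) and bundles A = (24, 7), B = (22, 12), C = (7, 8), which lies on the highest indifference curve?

Evaluate utility at each bundle:
U(A) = 540.
U(B) = 9216.
U(C) = 192.
Highest utility is B, so B ≻ A ≻ C.

Bundle B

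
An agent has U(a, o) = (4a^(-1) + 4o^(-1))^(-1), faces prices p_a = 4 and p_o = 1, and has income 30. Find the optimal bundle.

a* = 5, o* = 10

For CES with ρ = -1, MRS = (o/a)^2.
Tangency: set MRS = p_a/p_o = 4/1 = 4.
So (o/a)^2 = 4; taking the square root, o/a = 2, i.e. o = 2·a.
Substitute into the budget 4·a + 1·o = 30: 6·a = 30, so a* = 5 and o* = 2·5 = 10.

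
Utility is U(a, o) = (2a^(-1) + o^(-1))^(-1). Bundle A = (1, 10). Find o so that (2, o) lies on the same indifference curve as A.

o = 10/11

U depends on (a, o) only through S = 2a^(-1) + o^(-1), so equal utility means equal S. At (1, 10): S = 2.1.
With a = 2: 2·2^(-1) = 1, so o^(-1) = 2.1 − 1 = 1.1.
Hence o = 1/1.1 = 10/11.
Check: U(2, 10/11) = 0.4762.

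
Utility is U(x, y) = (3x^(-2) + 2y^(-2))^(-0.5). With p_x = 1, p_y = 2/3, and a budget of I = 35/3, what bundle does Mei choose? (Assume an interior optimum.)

x* = 7, y* = 7

For CES with ρ = -2, MRS = (3/2)·(y/x)^3.
Tangency: set MRS = p_x/p_y = 1/(2/3) = 1.5.
So (y/x)^3 = 1; taking the cube root, y/x = 1, i.e. y = x.
Substitute into the budget 1·x + (2/3)·y = 35/3: (5/3)·x = 35/3, so x* = 7 and y* = 7.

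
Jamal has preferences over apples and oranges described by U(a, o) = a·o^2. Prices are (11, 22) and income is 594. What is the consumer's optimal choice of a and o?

MU_a = o^2 and MU_o = 2·a·o.
MRS = MU_a/MU_o = (1/2)·o/a.
Tangency: set MRS = p_a/p_o = 11/22 = 0.5.
So (1/2)·o/a = 0.5, i.e. o = a.
Substitute into the budget 11·a + 22·o = 594: 33·a = 594, so a* = 18.
Then o* = 18.

a* = 18, o* = 18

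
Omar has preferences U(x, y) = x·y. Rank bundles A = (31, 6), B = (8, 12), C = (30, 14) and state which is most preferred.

Evaluate utility at each bundle:
U(A) = 186.
U(B) = 96.
U(C) = 420.
Highest utility is C, so C ≻ A ≻ B.

Bundle C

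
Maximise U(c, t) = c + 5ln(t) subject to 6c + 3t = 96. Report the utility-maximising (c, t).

c* = 11, t* = 10

MU_c = 1, MU_t = 5/t.
MRS = 1 ÷ (5/t).
Tangency: set MRS = p_c/p_t = 6/3 = 2.
MRS depends only on t: 0.2·t = 2 ⇒ t* = 2/0.2 = 10.
From the budget, 6·c = 96 − 3·10 = 66, so c* = 11.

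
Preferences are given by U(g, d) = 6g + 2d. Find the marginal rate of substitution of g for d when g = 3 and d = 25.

MRS = 3

MU_g = 6, MU_d = 2, so MRS = 6/2 = 3 at every bundle.
At (3, 25): MRS = 3.
That is, one extra unit of g is worth 3 units of d at the margin.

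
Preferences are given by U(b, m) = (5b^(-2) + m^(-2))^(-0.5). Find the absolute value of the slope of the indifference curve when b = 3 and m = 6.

For CES with ρ = -2, MRS = (5/1)·(m/b)^3.
At (3, 6): MRS = 40.
The indifference curve has slope −40 at this bundle.

MRS = 40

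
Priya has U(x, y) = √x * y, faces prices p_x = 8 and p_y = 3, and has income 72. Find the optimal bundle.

MU_x = 0.5·x^(-0.5)·y and MU_y = √x.
MRS = MU_x/MU_y = (0.5)·y/x.
Tangency: set MRS = p_x/p_y = 8/3.
So (0.5)·y/x = 8/3, i.e. y = (16/3)·x.
Substitute into the budget 8·x + 3·y = 72: 24·x = 72, so x* = 3.
Then y* = (16/3)·3 = 16.

x* = 3, y* = 16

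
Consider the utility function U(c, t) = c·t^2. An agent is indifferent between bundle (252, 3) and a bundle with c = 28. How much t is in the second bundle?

U(252, 3) = 2268.
Set U(28, t) = 2268 and solve.
With c = 28: t^2 = 2268/28 = 81; taking the square root, t = 9.
Check: U(28, 9) = 2268.

t = 9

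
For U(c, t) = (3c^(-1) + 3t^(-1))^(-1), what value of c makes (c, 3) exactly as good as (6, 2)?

U depends on (c, t) only through S = 3c^(-1) + 3t^(-1), so equal utility means equal S. At (6, 2): S = 2.
With t = 3: 3·3^(-1) = 1, so 3c^(-1) = 2 − 1 = 1, i.e. c^(-1) = 1/3.
Hence c = 1/(1/3) = 3.
Check: U(3, 3) = 0.5.

c = 3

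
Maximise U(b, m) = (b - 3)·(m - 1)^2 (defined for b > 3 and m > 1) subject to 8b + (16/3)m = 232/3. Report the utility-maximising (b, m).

MU_b = (m−1)^2, MU_m = 2·(b−3)·(m−1).
MRS = (1/2)·(m−1)/(b−3).
Tangency: set MRS = p_b/p_m = 8/(16/3) = 1.5.
So (1/2)·(m − 1)/(b − 3) = 1.5, i.e. (m − 1) = 3·(b − 3).
Rewrite the budget in excess-of-subsistence terms: 8·(b − 3) + (16/3)·(m − 1) = 232/3 − 8·3 − (16/3)·1 = 48.
Substituting, 24·(b − 3) = 48, so b − 3 = 2 and b* = 5.
Then m − 1 = 3·2 = 6, so m* = 7.

b* = 5, m* = 7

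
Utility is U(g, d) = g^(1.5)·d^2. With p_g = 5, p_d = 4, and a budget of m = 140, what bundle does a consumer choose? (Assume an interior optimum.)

g* = 12, d* = 20

MU_g = 1.5·√g·d^2 and MU_d = 2·g^(1.5)·d.
MRS = MU_g/MU_d = (0.75)·d/g.
Tangency: set MRS = p_g/p_d = 5/4 = 1.25.
So (0.75)·d/g = 1.25, i.e. d = (5/3)·g.
Substitute into the budget 5·g + 4·d = 140: (35/3)·g = 140, so g* = 12.
Then d* = (5/3)·12 = 20.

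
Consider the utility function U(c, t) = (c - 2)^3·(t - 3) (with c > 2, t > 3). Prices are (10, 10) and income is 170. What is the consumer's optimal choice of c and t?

c* = 11, t* = 6

MU_c = 3·(c−2)^2·(t−3), MU_t = (c−2)^3.
MRS = (3/1)·(t−3)/(c−2).
Tangency: set MRS = p_c/p_t = 10/10 = 1.
So (3/1)·(t − 3)/(c − 2) = 1, i.e. (t − 3) = (1/3)·(c − 2).
Rewrite the budget in excess-of-subsistence terms: 10·(c − 2) + 10·(t − 3) = 170 − 10·2 − 10·3 = 120.
Substituting, (40/3)·(c − 2) = 120, so c − 2 = 9 and c* = 11.
Then t − 3 = (1/3)·9 = 3, so t* = 6.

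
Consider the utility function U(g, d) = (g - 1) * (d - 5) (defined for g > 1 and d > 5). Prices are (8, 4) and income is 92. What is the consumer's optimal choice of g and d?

g* = 5, d* = 13

MU_g = (d−5), MU_d = (g−1).
MRS = (d−5)/(g−1).
Tangency: set MRS = p_g/p_d = 8/4 = 2.
So (d − 5)/(g − 1) = 2, i.e. (d − 5) = 2·(g − 1).
Rewrite the budget in excess-of-subsistence terms: 8·(g − 1) + 4·(d − 5) = 92 − 8·1 − 4·5 = 64.
Substituting, 16·(g − 1) = 64, so g − 1 = 4 and g* = 5.
Then d − 5 = 2·4 = 8, so d* = 13.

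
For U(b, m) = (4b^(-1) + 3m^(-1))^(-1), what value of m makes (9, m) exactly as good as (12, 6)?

U depends on (b, m) only through S = 4b^(-1) + 3m^(-1), so equal utility means equal S. At (12, 6): S = 5/6.
With b = 9: 4·9^(-1) = 4/9, so 3m^(-1) = 5/6 − 4/9 = 7/18, i.e. m^(-1) = 7/54.
Hence m = 1/(7/54) = 54/7.
Check: U(9, 54/7) = 1.2.

m = 54/7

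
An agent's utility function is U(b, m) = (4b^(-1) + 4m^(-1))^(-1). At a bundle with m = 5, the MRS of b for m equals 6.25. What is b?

b = 2

For CES with ρ = -1, MRS = (m/b)^2.
Setting (5/b)^2 = 6.25 gives 5/b = 2.5 and b = 2.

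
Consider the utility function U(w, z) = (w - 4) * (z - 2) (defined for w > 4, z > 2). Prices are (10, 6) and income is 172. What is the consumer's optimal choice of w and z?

MU_w = (z−2), MU_z = (w−4).
MRS = (z−2)/(w−4).
Tangency: set MRS = p_w/p_z = 10/6 = 5/3.
So (z − 2)/(w − 4) = 5/3, i.e. (z − 2) = (5/3)·(w − 4).
Rewrite the budget in excess-of-subsistence terms: 10·(w − 4) + 6·(z − 2) = 172 − 10·4 − 6·2 = 120.
Substituting, 20·(w − 4) = 120, so w − 4 = 6 and w* = 10.
Then z − 2 = (5/3)·6 = 10, so z* = 12.

w* = 10, z* = 12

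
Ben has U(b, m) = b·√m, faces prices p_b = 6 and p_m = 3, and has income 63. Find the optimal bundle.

b* = 7, m* = 7

MU_b = √m and MU_m = 0.5·b·m^(-0.5).
MRS = MU_b/MU_m = (2)·m/b.
Tangency: set MRS = p_b/p_m = 6/3 = 2.
So (2)·m/b = 2, i.e. m = b.
Substitute into the budget 6·b + 3·m = 63: 9·b = 63, so b* = 7.
Then m* = 7.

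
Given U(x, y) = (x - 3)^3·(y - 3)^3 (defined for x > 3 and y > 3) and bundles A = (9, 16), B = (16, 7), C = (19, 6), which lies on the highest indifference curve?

Evaluate utility at each bundle:
U(A) = 474552.
U(B) = 140608.
U(C) = 110592.
Highest utility is A, so A ≻ B ≻ C.

Bundle A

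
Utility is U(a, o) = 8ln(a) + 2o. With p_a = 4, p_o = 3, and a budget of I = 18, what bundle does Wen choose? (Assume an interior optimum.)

a* = 3, o* = 2

MU_a = 8/a, MU_o = 2.
MRS = 8/a ÷ 2.
Tangency: set MRS = p_a/p_o = 4/3.
MRS depends only on a: 4/a = 4/3 ⇒ a* = 4/(4/3) = 3.
From the budget, 3·o = 18 − 4·3 = 6, so o* = 2.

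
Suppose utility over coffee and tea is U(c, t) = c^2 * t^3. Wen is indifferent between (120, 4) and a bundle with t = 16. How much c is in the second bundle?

c = 15

U(120, 4) = 921600.
Set U(c, 16) = 921600 and solve.
With t = 16: 16^3 = 4096, so c^2 = 921600/4096 = 225; taking the square root, c = 15.
Check: U(15, 16) = 921600.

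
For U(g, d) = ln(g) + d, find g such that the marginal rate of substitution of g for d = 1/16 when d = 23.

g = 16

MU_g = 1/g, MU_d = 1.
MRS = 1/g ÷ 1.
MRS depends only on g: 1/g = 1/16 ⇒ g = 1/(1/16) = 16.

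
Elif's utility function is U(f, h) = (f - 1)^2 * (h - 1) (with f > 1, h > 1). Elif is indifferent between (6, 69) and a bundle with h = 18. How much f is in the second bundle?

f = 11

U(6, 69) = 1700.
Set U(f, 18) = 1700 and solve.
With h = 18: (18 − 1) = 17, so (f − 1)^2 = 1700/17 = 100.
Taking the square root (with f > 1): f − 1 = 10, so f = 11.
Check: U(11, 18) = 1700.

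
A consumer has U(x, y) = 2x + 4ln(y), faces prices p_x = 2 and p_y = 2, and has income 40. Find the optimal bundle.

MU_x = 2, MU_y = 4/y.
MRS = 2 ÷ (4/y).
Tangency: set MRS = p_x/p_y = 2/2 = 1.
MRS depends only on y: 0.5·y = 1 ⇒ y* = 1/0.5 = 2.
From the budget, 2·x = 40 − 2·2 = 36, so x* = 18.

x* = 18, y* = 2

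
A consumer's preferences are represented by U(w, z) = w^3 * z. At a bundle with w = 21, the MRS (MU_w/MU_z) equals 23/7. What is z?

MU_w = 3·w^2·z and MU_z = w^3.
MRS = MU_w/MU_z = (3/1)·z/w.
Substitute w = 21: MRS = z/7. Setting z/7 = 23/7 gives z = (23/7)·7 = 23.

z = 23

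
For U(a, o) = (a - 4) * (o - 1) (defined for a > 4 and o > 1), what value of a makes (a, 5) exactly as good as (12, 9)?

a = 20

U(12, 9) = 64.
Set U(a, 5) = 64 and solve.
With o = 5: (5 − 1) = 4, so (a − 4) = 64/4 = 16.
So a = 4 + 16 = 20.
Check: U(20, 5) = 64.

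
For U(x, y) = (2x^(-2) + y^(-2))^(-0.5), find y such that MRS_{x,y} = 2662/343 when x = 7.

y = 11

For CES with ρ = -2, MRS = (2/1)·(y/x)^3.
Setting (2/1)·(y/7)^3 = 2662/343 gives (y/7)^3 = 1331/343, so y/7 = 11/7 and y = 11.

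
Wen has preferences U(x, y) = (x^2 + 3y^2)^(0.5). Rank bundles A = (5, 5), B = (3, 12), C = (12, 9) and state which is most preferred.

Evaluate utility at each bundle:
U(A) = 10.000.
U(B) = 21.000.
U(C) = 19.672.
Highest utility is B, so B ≻ C ≻ A.

Bundle B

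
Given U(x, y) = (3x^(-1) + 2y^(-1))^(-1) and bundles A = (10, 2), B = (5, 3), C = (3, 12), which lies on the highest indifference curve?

Evaluate utility at each bundle:
U(A) = 0.769.
U(B) = 0.789.
U(C) = 0.857.
Highest utility is C, so C ≻ B ≻ A.

Bundle C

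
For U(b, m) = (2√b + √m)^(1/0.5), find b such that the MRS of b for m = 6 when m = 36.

b = 4

For CES with ρ = 0.5, MRS = (2/1)·√(m/b).
Setting (2/1)·√(36/b) = 6 gives √(36/b) = 3, so 36/b = 9 and b = 4.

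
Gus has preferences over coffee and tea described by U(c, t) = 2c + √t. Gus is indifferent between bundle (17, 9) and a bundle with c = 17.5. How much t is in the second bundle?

t = 4

U(17, 9) = 37.
Set U(17.5, t) = 37 and solve.
With c = 17.5: √t = 37 − 2·17.5 = 2, so √t = 2 and t = 4.
Check: U(17.5, 4) = 37.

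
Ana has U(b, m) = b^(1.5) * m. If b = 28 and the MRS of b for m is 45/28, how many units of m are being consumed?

m = 30

MU_b = 1.5·√b·m and MU_m = b^(1.5).
MRS = MU_b/MU_m = (1.5)·m/b.
Substitute b = 28: MRS = m/(56/3). Setting m/(56/3) = 45/28 gives m = (45/28)·(56/3) = 30.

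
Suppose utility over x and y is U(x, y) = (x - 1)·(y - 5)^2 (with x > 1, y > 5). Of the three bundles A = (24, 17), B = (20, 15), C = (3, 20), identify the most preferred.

Bundle A

Evaluate utility at each bundle:
U(A) = 3312.
U(B) = 1900.
U(C) = 450.
Highest utility is A, so A ≻ B ≻ C.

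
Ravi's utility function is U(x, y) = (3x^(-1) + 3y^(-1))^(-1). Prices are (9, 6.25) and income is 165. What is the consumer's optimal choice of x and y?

For CES with ρ = -1, MRS = (y/x)^2.
Tangency: set MRS = p_x/p_y = 9/6.25 = 36/25.
So (y/x)^2 = 36/25; taking the square root, y/x = 1.2, i.e. y = 1.2·x.
Substitute into the budget 9·x + 6.25·y = 165: 16.5·x = 165, so x* = 10 and y* = 1.2·10 = 12.

x* = 10, y* = 12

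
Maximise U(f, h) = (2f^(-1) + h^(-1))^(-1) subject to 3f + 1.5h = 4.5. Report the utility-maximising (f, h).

For CES with ρ = -1, MRS = (2/1)·(h/f)^2.
Tangency: set MRS = p_f/p_h = 3/1.5 = 2.
So (h/f)^2 = 1; taking the square root, h/f = 1, i.e. h = f.
Substitute into the budget 3·f + 1.5·h = 4.5: 4.5·f = 4.5, so f* = 1 and h* = 1.

f* = 1, h* = 1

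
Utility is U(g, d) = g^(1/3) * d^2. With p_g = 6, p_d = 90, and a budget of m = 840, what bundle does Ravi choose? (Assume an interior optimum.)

MU_g = 1/3·g^(-2/3)·d^2 and MU_d = 2·g^(1/3)·d.
MRS = MU_g/MU_d = (1/6)·d/g.
Tangency: set MRS = p_g/p_d = 6/90 = 1/15.
So (1/6)·d/g = 1/15, i.e. d = 0.4·g.
Substitute into the budget 6·g + 90·d = 840: 42·g = 840, so g* = 20.
Then d* = 0.4·20 = 8.

g* = 20, d* = 8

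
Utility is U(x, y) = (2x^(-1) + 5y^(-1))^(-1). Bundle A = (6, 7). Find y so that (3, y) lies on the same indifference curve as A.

U depends on (x, y) only through S = 2x^(-1) + 5y^(-1), so equal utility means equal S. At (6, 7): S = 22/21.
With x = 3: 2·3^(-1) = 2/3, so 5y^(-1) = 22/21 − 2/3 = 8/21, i.e. y^(-1) = 8/105.
Hence y = 1/(8/105) = 13.125.
Check: U(3, 13.125) = 0.9545.

y = 13.125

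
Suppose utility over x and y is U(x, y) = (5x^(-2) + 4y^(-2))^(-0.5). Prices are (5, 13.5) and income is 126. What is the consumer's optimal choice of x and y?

x* = 9, y* = 6

For CES with ρ = -2, MRS = (5/4)·(y/x)^3.
Tangency: set MRS = p_x/p_y = 5/13.5 = 10/27.
So (y/x)^3 = 8/27; taking the cube root, y/x = 2/3, i.e. y = (2/3)·x.
Substitute into the budget 5·x + 13.5·y = 126: 14·x = 126, so x* = 9 and y* = (2/3)·9 = 6.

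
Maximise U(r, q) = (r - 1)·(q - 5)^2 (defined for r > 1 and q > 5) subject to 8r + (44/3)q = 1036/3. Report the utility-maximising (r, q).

r* = 12, q* = 17

MU_r = (q−5)^2, MU_q = 2·(r−1)·(q−5).
MRS = (1/2)·(q−5)/(r−1).
Tangency: set MRS = p_r/p_q = 8/(44/3) = 6/11.
So (1/2)·(q − 5)/(r − 1) = 6/11, i.e. (q − 5) = (12/11)·(r − 1).
Rewrite the budget in excess-of-subsistence terms: 8·(r − 1) + (44/3)·(q − 5) = 1036/3 − 8·1 − (44/3)·5 = 264.
Substituting, 24·(r − 1) = 264, so r − 1 = 11 and r* = 12.
Then q − 5 = (12/11)·11 = 12, so q* = 17.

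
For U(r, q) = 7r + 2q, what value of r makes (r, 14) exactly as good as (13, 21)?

U(13, 21) = 133.
Set U(r, 14) = 133 and solve.
7r + 2·14 = 133 ⇒ 7r = 105 ⇒ r = 15.
Check: U(15, 14) = 133.

r = 15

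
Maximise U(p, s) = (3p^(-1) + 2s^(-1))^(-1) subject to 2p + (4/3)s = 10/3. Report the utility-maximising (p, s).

p* = 1, s* = 1

For CES with ρ = -1, MRS = (3/2)·(s/p)^2.
Tangency: set MRS = p_p/p_s = 2/(4/3) = 1.5.
So (s/p)^2 = 1; taking the square root, s/p = 1, i.e. s = p.
Substitute into the budget 2·p + (4/3)·s = 10/3: (10/3)·p = 10/3, so p* = 1 and s* = 1.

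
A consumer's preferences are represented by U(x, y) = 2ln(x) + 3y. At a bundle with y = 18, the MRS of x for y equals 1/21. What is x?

x = 14

MU_x = 2/x, MU_y = 3.
MRS = 2/x ÷ 3.
MRS depends only on x: (2/3)/x = 1/21 ⇒ x = (2/3)/(1/21) = 14.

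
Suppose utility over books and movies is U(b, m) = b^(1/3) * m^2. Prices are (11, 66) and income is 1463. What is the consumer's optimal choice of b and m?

MU_b = 1/3·b^(-2/3)·m^2 and MU_m = 2·b^(1/3)·m.
MRS = MU_b/MU_m = (1/6)·m/b.
Tangency: set MRS = p_b/p_m = 11/66 = 1/6.
So (1/6)·m/b = 1/6, i.e. m = b.
Substitute into the budget 11·b + 66·m = 1463: 77·b = 1463, so b* = 19.
Then m* = 19.

b* = 19, m* = 19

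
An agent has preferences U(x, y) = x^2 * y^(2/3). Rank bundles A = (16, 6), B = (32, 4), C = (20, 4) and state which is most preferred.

Evaluate utility at each bundle:
U(A) = 845.293.
U(B) = 2580.318.
U(C) = 1007.937.
Highest utility is B, so B ≻ C ≻ A.

Bundle B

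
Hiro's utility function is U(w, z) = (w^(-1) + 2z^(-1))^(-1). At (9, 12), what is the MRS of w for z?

MRS = 8/9

For CES with ρ = -1, MRS = (1/2)·(z/w)^2.
At (9, 12): MRS = 8/9.
That is, one extra unit of w is worth 8/9 units of z at the margin.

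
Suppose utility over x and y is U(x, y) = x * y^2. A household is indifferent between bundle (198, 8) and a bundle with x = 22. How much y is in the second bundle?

y = 24

U(198, 8) = 12672.
Set U(22, y) = 12672 and solve.
With x = 22: y^2 = 12672/22 = 576; taking the square root, y = 24.
Check: U(22, 24) = 12672.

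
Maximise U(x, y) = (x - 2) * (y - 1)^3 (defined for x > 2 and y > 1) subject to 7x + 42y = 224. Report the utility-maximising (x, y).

MU_x = (y−1)^3, MU_y = 3·(x−2)·(y−1)^2.
MRS = (1/3)·(y−1)/(x−2).
Tangency: set MRS = p_x/p_y = 7/42 = 1/6.
So (1/3)·(y − 1)/(x − 2) = 1/6, i.e. (y − 1) = 0.5·(x − 2).
Rewrite the budget in excess-of-subsistence terms: 7·(x − 2) + 42·(y − 1) = 224 − 7·2 − 42·1 = 168.
Substituting, 28·(x − 2) = 168, so x − 2 = 6 and x* = 8.
Then y − 1 = 0.5·6 = 3, so y* = 4.

x* = 8, y* = 4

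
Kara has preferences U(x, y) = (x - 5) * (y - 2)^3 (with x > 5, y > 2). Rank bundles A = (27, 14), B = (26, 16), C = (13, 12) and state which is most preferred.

Bundle B

Evaluate utility at each bundle:
U(A) = 38016.
U(B) = 57624.
U(C) = 8000.
Highest utility is B, so B ≻ A ≻ C.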